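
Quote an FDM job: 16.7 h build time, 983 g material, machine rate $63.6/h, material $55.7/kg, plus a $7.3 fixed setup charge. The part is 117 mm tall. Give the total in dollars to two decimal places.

$1124.17

Machine cost = 63.6 × 16.7 = $1062.12.
Material cost = 55.7 × 983/1000, so $54.7531.
Total = 1062.12 + 54.7531 + 7.3 = 1124.1731 ≈ $1124.17.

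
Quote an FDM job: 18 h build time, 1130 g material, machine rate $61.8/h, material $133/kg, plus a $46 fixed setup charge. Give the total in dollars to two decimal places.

Machine cost = 61.8 × 18, so $1112.40.
Feedstock cost: 133 × 1130/1000 → $150.29.
Adding setup: 1112.40 + 150.29 + 46 → $1308.69.

$1308.69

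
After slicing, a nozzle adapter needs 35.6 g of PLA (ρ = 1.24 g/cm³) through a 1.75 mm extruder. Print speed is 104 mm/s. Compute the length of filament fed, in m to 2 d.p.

Extruded volume: 35.6/1.24 = 28.7097 cm³ (28709.7 mm³).
Cross-section of 1.75 mm filament: π·(1.75/2)² = 2.4053 mm².
L = V/A = 28709.7/2.4053 = 11936.02 mm → 11.94 m.

11.94 m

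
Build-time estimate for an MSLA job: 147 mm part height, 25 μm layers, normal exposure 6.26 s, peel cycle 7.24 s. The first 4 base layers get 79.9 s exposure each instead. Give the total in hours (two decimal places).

Layer count = ceil(147 / 0.025) = 5880.
Bottom layers: 4 × (79.9 + 7.24) → 348.56 s.
Normal layers = 5876 × (6.26 + 7.24), so 79326 s.
Sum: 348.56 + 79326 = 79674.56 s → 22.13 hours.

22.13 hours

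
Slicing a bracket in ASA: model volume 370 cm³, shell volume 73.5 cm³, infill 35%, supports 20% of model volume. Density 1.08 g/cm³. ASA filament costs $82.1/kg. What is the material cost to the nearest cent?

Volume inside the shell = 370 − 73.5, so 296.5 cm³.
Deposited infill = 0.35 × 296.5 = 103.775 cm³.
Support: 0.20 × 370 → 74 cm³.
Total extruded = 73.5 + 103.775 + 74, so 251.275 cm³.
Mass: 251.275 × 1.08 → 271.377 g.
Cost = 271.377 g / 1000 × $82.1/kg = $22.28.

$22.28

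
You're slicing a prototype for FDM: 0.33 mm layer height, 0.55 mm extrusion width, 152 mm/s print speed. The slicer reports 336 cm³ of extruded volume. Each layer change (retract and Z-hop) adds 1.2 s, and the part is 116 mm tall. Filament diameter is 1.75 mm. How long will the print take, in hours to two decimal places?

Bead cross-section: 0.33 × 0.55 → 0.1815 mm².
Toolpath length = 336 cm³ / 0.1815 mm² = 336000 / 0.1815 = 1851239.7 mm.
Print-move time = 1851239.7 / 152 = 12179.2 s.
Layers = ⌈116/0.33⌉ = 352.
Layer-change overhead = 352 × 1.2 = 422.4 s.
Total = 12179.2 + 422.4 = 12601.6 s = 3.50 hours.

3.50 hours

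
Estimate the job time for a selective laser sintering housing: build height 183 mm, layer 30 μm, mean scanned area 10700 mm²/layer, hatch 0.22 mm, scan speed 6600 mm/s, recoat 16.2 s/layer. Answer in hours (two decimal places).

Layers = ⌈183/0.03⌉ = 6100.
Per-layer scan distance = 10700 / 0.22 = 48636.4 mm.
Per-layer scan time = 48636.4 / 6600 = 7.3692 s.
Layer cycle: 7.3692 + 16.2 → 23.5692 s.
Total: 6100 × 23.5692 s = 143772.12 s → 39.94 hours.

39.94 hours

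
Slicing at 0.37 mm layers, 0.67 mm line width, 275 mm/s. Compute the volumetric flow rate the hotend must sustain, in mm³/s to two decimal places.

Bead cross-section: 0.37 × 0.67 → 0.2479 mm².
Volumetric flow = 275 × 0.2479 = 68.17 mm³/s.

68.17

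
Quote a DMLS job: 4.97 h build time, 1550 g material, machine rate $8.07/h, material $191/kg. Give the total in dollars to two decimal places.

Machine cost: 8.07 × 4.97 → $40.1079.
Material cost = 191 × 1550/1000, so $296.05.
Total = 40.1079 + 296.05 = 336.1579 ≈ $336.16.

$336.16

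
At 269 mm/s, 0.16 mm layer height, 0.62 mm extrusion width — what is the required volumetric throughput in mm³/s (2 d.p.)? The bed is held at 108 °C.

Extrusion cross-section: 0.16 × 0.62 → 0.0992 mm².
Q = v·A = 269 × 0.0992 = 26.68 mm³/s.

26.68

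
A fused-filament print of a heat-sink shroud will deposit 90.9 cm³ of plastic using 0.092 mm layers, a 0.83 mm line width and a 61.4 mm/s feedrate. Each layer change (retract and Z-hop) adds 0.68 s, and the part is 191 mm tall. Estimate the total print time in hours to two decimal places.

Extrusion cross-section: 0.092 × 0.83 → 0.07636 mm².
Toolpath length = 90.9 cm³ / 0.07636 mm² = 90900 / 0.07636 = 1190413.8 mm.
Extrusion time: 1190413.8 / 61.4 → 19387.8 s.
Layer count = ceil(191 / 0.092) = 2077.
Layer-change overhead = 2077 × 0.68 = 1412.36 s.
Altogether 19387.8 + 1412.36 = 20800.16 s, i.e. 5.78 hours.

5.78 hours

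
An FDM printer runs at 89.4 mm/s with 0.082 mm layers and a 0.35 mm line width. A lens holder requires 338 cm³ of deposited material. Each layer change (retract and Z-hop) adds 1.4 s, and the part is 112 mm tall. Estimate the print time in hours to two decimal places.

37.12 hours

Bead cross-section = 0.082 × 0.35, so 0.0287 mm².
Toolpath length = 338 cm³ / 0.0287 mm² = 338000 / 0.0287 = 11777003.5 mm.
Time extruding: 11777003.5 / 89.4 → 131733.8 s.
Layer count = ceil(112 / 0.082) = 1366.
Z-hop total = 1366 × 1.4 = 1912.4 s.
Total = 131733.8 + 1912.4 = 133646.2 s = 37.12 hours.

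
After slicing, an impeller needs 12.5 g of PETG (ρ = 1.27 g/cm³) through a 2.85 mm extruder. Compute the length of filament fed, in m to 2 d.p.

Extruded volume: 12.5/1.27 = 9.8425 cm³ (9842.5 mm³).
Filament cross-section = π × (2.85/2)² = 6.3794 mm².
L = V/A = 9842.5/6.3794 = 1542.86 mm → 1.54 m.

1.54 m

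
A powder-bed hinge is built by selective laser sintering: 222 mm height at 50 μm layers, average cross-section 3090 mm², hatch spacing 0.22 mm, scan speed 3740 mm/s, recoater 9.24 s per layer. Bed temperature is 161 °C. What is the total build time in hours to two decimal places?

Layer count = ceil(222 / 0.05) = 4440.
Hatch length per layer = 3090 / 0.22 = 14045.5 mm.
Laser time per layer: 14045.5 / 3740 → 3.7555 s.
Time per layer = 3.7555 + 9.24, so 12.9955 s.
Build time = 4440 × 12.9955 = 57700.02 s = 16.03 hours.

16.03 hours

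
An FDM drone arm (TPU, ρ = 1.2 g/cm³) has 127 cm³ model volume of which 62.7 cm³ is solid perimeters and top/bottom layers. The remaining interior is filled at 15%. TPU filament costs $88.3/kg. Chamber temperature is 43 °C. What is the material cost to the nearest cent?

$7.67

Interior volume = 127 − 62.7 = 64.3 cm³.
Infill volume = 0.15 × 64.3 = 9.645 cm³.
Total extruded = 62.7 + 9.645 = 72.345 cm³.
Mass = 72.345 × 1.2, so 86.814 g.
Cost = 86.814 g / 1000 × $88.3/kg = $7.67.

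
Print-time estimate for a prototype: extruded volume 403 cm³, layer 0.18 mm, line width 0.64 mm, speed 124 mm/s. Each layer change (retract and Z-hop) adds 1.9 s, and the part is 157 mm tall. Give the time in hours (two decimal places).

Line area = 0.18 × 0.64 = 0.1152 mm².
Path length: 403000 mm³ / 0.1152 mm² → 3498263.9 mm.
Print-move time: 3498263.9 / 124 → 28211.8 s.
Layer count = ceil(157 / 0.18) = 873.
Z-hop total = 873 × 1.9, so 1658.7 s.
Total = 28211.8 + 1658.7 = 29870.5 s = 8.30 hours.

8.30 hours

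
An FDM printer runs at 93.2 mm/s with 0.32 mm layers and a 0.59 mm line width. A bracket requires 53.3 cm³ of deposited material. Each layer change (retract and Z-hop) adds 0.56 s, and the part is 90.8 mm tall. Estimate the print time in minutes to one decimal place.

Line area = 0.32 × 0.59, so 0.1888 mm².
Total extruded path = 53300/0.1888 = 282309.3 mm.
Extrusion time = 282309.3 / 93.2, so 3029.1 s.
Layer count = ceil(90.8 / 0.32) = 284.
Layer-change overhead = 284 × 0.56, so 159.04 s.
Total = 3029.1 + 159.04 = 3188.14 s = 53.1 minutes.

53.1 minutes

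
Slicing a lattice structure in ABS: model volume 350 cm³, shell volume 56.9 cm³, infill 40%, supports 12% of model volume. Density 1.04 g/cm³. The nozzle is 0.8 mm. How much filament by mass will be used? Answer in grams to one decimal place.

Volume inside the shell: 350 − 56.9 → 293.1 cm³.
Infill volume: 0.40 × 293.1 → 117.24 cm³.
Support: 0.12 × 350 → 42 cm³.
Total extruded: 56.9 + 117.24 + 42 → 216.14 cm³.
Mass: 216.14 × 1.04 → 224.7856 g.

224.8 g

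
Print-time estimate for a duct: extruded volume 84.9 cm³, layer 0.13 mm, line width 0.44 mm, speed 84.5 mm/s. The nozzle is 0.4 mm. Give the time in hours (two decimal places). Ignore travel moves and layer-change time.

Bead cross-section: 0.13 × 0.44 → 0.0572 mm².
Toolpath length = 84.9 cm³ / 0.0572 mm² = 84900 / 0.0572 = 1484265.7 mm.
Extrusion time = 1484265.7 / 84.5 = 17565.3 s.
In the requested units: 17565.3 s = 4.88 hours.

4.88 hours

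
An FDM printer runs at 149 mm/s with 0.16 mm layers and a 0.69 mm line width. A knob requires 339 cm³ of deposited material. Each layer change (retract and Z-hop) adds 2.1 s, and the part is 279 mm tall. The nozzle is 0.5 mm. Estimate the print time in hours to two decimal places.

6.74 hours

Line area: 0.16 × 0.69 → 0.1104 mm².
Toolpath length = 339 cm³ / 0.1104 mm² = 339000 / 0.1104 = 3070652.2 mm.
Print-move time = 3070652.2 / 149, so 20608.4 s.
Layers = ⌈279/0.16⌉ = 1744.
Layer-change overhead = 1744 × 2.1, so 3662.4 s.
Altogether 20608.4 + 3662.4 = 24270.8 s, i.e. 6.74 hours.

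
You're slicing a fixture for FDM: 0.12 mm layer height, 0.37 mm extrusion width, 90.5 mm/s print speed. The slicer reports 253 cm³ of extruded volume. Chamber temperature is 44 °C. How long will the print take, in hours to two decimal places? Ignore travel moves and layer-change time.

17.49 hours

Extrusion cross-section: 0.12 × 0.37 → 0.0444 mm².
Total extruded path = 253000/0.0444 = 5698198.2 mm.
Extrusion time = 5698198.2 / 90.5 = 62963.5 s.
Converting: 62963.5 s = 17.49 hours.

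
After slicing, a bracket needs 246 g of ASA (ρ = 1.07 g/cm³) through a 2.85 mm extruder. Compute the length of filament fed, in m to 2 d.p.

36.04 m

Volume = 246 g / 1.07 g·cm⁻³ = 229.9065 cm³ = 229906.5 mm³.
Filament cross-section = π × (2.85/2)² = 6.3794 mm².
Length = 229906.5 / 6.3794 = 36038.89 mm = 36.04 m.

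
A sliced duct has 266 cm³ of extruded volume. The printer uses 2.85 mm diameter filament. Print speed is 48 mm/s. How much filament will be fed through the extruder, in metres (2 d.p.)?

41.70 m

Cross-section of 2.85 mm filament: π·(2.85/2)² = 6.3794 mm².
Length = 266 cm³ / 6.3794 mm² = 266000 / 6.3794 = 41696.71 mm = 41.70 m.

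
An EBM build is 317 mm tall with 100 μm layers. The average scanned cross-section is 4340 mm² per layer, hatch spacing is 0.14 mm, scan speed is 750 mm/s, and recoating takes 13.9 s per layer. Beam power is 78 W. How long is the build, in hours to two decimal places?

Layers = ⌈317/0.1⌉ = 3170.
Per-layer scan distance = 4340 / 0.14, so 31000 mm.
Beam time per layer = 31000 / 750 = 41.3333 s.
Time per layer = 41.3333 + 13.9, so 55.2333 s.
Total: 3170 × 55.2333 s = 175089.561 s → 48.64 hours.

48.64 hours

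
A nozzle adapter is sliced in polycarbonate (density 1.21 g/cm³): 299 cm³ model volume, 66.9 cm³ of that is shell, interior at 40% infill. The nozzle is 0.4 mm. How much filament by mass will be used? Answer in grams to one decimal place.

193.3 g

Infill region = 299 − 66.9, so 232.1 cm³.
Infill volume = 0.40 × 232.1 = 92.84 cm³.
Total extruded: 66.9 + 92.84 → 159.74 cm³.
Mass = 159.74 × 1.21, so 193.2854 g.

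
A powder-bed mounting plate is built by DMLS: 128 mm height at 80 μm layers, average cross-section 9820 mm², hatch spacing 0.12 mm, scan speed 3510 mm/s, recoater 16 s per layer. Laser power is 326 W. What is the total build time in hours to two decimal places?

17.47 hours

Layers = ⌈128/0.08⌉ = 1600.
Per-layer scan distance = 9820 / 0.12, so 81833.3 mm.
Per-layer scan time = 81833.3 / 3510 = 23.3143 s.
Layer cycle = 23.3143 + 16 = 39.3143 s.
Build time = 1600 × 39.3143 = 62902.88 s = 17.47 hours.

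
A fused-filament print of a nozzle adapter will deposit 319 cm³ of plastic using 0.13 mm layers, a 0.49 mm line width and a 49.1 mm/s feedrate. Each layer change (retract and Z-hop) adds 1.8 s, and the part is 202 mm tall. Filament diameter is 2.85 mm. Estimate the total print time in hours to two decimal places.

29.11 hours

Extrusion cross-section = 0.13 × 0.49, so 0.0637 mm².
Path length: 319000 mm³ / 0.0637 mm² → 5007849.3 mm.
Print-move time = 5007849.3 / 49.1, so 101992.9 s.
Layer count = ceil(202 / 0.13) = 1554.
Layer-change overhead = 1554 × 1.8 = 2797.2 s.
Total = 101992.9 + 2797.2 = 104790.1 s = 29.11 hours.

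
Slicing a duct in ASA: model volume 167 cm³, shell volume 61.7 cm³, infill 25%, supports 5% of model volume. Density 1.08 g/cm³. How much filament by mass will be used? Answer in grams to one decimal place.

Infill region: 167 − 61.7 → 105.3 cm³.
Infill volume = 0.25 × 105.3 = 26.325 cm³.
Support = 0.05 × 167, so 8.35 cm³.
Total printed volume = 61.7 + 26.325 + 8.35 = 96.375 cm³.
Mass: 96.375 × 1.08 → 104.085 g.

104.1 g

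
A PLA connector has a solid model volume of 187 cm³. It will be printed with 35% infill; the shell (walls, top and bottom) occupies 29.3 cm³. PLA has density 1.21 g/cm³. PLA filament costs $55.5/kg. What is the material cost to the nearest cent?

$5.67

Infill region = 187 − 29.3, so 157.7 cm³.
Deposited infill = 0.35 × 157.7 = 55.195 cm³.
Total extruded: 29.3 + 55.195 → 84.495 cm³.
Mass = 84.495 × 1.21, so 102.23895 g.
Cost = 102.23895 g / 1000 × $55.5/kg = $5.67.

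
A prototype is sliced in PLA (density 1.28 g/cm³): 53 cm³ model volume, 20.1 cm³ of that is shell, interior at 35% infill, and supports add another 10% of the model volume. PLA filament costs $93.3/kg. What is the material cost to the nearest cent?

Volume inside the shell = 53 − 20.1, so 32.9 cm³.
Infill deposited = 0.35 × 32.9 = 11.515 cm³.
Support: 0.10 × 53 → 5.3 cm³.
Deposited volume = 20.1 + 11.515 + 5.3, so 36.915 cm³.
Mass: 36.915 × 1.28 → 47.2512 g.
At $93.3/kg: 47.2512/1000 × 93.3 = $4.41.

$4.41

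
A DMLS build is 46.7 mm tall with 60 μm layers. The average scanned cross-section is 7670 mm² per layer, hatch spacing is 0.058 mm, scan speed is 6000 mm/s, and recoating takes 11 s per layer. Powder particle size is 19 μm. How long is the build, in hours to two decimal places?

Layer count = ceil(46.7 / 0.06) = 779.
Per-layer scan distance: 7670 / 0.058 → 132241.4 mm.
Scan time per layer: 132241.4 / 6000 → 22.0402 s.
Per-layer time = 22.0402 + 11, so 33.0402 s.
Build time = 779 × 33.0402 = 25738.3158 s = 7.15 hours.

7.15 hours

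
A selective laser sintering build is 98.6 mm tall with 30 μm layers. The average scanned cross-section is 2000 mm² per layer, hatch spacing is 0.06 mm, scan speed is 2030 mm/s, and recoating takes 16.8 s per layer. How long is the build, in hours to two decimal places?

Layers = ⌈98.6/0.03⌉ = 3287.
Hatch length per layer = 2000 / 0.06 = 33333.3 mm.
Laser time per layer: 33333.3 / 2030 → 16.4203 s.
Layer cycle = 16.4203 + 16.8 = 33.2203 s.
Total: 3287 × 33.2203 s = 109195.1261 s → 30.33 hours.

30.33 hours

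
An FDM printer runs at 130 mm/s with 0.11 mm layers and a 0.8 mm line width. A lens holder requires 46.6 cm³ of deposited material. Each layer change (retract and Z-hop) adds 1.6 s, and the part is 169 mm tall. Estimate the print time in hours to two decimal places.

Extrusion cross-section = 0.11 × 0.8 = 0.088 mm².
Total extruded path = 46600/0.088 = 529545.5 mm.
Print-move time = 529545.5 / 130, so 4073.4 s.
Number of layers: 169 / 0.11 → 1537 (rounded up).
Non-print overhead: 1537 × 1.6 → 2459.2 s.
Altogether 4073.4 + 2459.2 = 6532.6 s, i.e. 1.81 hours.

1.81 hours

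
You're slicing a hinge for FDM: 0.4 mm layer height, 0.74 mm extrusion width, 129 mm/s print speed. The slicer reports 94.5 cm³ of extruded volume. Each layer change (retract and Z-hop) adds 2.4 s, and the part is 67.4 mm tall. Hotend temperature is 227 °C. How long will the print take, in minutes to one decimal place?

Bead cross-section: 0.4 × 0.74 → 0.296 mm².
Total extruded path = 94500/0.296 = 319256.8 mm.
Time extruding: 319256.8 / 129 → 2474.9 s.
Layers = ⌈67.4/0.4⌉ = 169.
Z-hop total = 169 × 2.4, so 405.6 s.
Altogether 2474.9 + 405.6 = 2880.5 s, i.e. 48.0 minutes.

48.0 minutes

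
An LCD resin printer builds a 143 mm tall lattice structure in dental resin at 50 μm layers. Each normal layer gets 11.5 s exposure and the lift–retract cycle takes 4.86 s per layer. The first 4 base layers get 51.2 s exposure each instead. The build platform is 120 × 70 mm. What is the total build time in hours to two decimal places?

13.04 hours

Layer count = ceil(143 / 0.05) = 2860.
Base layers = 4 × (51.2 + 4.86) = 224.24 s.
Regular layers = 2856 × (11.5 + 4.86) = 46724.16 s.
Total = 224.24 + 46724.16 = 46948.4 s = 13.04 hours.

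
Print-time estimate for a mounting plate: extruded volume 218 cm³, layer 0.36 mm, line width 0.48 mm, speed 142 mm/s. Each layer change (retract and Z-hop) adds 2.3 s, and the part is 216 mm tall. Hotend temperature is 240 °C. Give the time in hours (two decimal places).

2.85 hours

Line area = 0.36 × 0.48 = 0.1728 mm².
Path length: 218000 mm³ / 0.1728 mm² → 1261574.1 mm.
Extrusion time: 1261574.1 / 142 → 8884.3 s.
Layers = ⌈216/0.36⌉ = 600.
Non-print overhead = 600 × 2.3, so 1380 s.
Total = 8884.3 + 1380 = 10264.3 s = 2.85 hours.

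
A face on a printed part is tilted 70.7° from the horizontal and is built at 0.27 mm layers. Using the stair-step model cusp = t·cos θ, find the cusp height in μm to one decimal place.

89.2 μm

cos(70.7°) = 0.3305, so cusp = 0.27 × 0.3305 = 0.089235 mm → 89.2 μm.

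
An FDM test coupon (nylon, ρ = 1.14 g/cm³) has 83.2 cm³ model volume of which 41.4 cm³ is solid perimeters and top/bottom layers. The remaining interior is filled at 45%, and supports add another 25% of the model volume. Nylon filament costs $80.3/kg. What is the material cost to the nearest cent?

$7.42

Infill region = 83.2 − 41.4, so 41.8 cm³.
Infill volume: 0.45 × 41.8 → 18.81 cm³.
Support: 0.25 × 83.2 → 20.8 cm³.
Total printed volume: 41.4 + 18.81 + 20.8 → 81.01 cm³.
Mass = 81.01 × 1.14 = 92.3514 g.
At $80.3/kg: 92.3514/1000 × 80.3 = $7.42.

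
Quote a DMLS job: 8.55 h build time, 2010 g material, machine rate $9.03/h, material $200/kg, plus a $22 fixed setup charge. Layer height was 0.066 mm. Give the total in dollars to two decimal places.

Machine-time cost = 9.03 × 8.55 = $77.2065.
Material cost: 200 × 2010/1000 → $402.00.
Adding setup: 77.2065 + 402.00 + 22 → 501.2065 ≈ $501.21.

$501.21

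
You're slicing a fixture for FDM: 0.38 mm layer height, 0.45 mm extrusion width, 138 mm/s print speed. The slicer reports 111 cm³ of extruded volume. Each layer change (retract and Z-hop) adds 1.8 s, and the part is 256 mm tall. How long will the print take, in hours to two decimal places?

Extrusion cross-section = 0.38 × 0.45 = 0.171 mm².
Path length: 111000 mm³ / 0.171 mm² → 649122.8 mm.
Extrusion time = 649122.8 / 138 = 4703.8 s.
Layers = ⌈256/0.38⌉ = 674.
Non-print overhead = 674 × 1.8, so 1213.2 s.
Total = 4703.8 + 1213.2 = 5917 s = 1.64 hours.

1.64 hours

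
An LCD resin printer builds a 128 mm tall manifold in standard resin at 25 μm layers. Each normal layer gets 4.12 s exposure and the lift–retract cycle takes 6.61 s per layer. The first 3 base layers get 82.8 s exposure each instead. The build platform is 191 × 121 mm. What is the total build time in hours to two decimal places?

15.33 hours

Layer count = ceil(128 / 0.025) = 5120.
Bottom layers = 3 × (82.8 + 6.61), so 268.23 s.
Remaining layers = 5117 × (4.12 + 6.61), so 54905.41 s.
Sum: 268.23 + 54905.41 = 55173.64 s → 15.33 hours.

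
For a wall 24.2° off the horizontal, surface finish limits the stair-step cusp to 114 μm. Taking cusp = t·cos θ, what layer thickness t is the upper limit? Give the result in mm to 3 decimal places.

t = h_c / cos θ = 0.114 / 0.9121 = 0.125 mm.

0.125 mm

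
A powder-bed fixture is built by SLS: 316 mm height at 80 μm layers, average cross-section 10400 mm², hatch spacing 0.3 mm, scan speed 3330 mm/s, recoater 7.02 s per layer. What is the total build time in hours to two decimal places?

19.13 hours

Layers = ⌈316/0.08⌉ = 3950.
Scan path per layer: 10400 / 0.3 → 34666.7 mm.
Scan time per layer: 34666.7 / 3330 → 10.4104 s.
Layer cycle = 10.4104 + 7.02, so 17.4304 s.
Total: 3950 × 17.4304 s = 68850.08 s → 19.13 hours.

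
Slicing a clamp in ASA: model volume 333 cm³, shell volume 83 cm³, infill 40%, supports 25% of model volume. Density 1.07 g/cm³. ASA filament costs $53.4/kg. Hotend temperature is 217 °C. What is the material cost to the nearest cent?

$15.21

Volume inside the shell = 333 − 83 = 250 cm³.
Deposited infill = 0.40 × 250 = 100 cm³.
Support = 0.25 × 333 = 83.25 cm³.
Total extruded: 83 + 100 + 83.25 → 266.25 cm³.
Mass: 266.25 × 1.07 → 284.8875 g.
At $53.4/kg: 284.8875/1000 × 53.4 = $15.21.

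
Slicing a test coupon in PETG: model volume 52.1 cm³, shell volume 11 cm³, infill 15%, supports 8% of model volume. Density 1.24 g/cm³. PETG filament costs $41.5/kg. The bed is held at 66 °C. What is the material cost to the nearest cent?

$1.10

Interior volume = 52.1 − 11, so 41.1 cm³.
Infill deposited = 0.15 × 41.1, so 6.165 cm³.
Support = 0.08 × 52.1 = 4.168 cm³.
Total extruded = 11 + 6.165 + 4.168, so 21.333 cm³.
Mass: 21.333 × 1.24 → 26.45292 g.
Cost = 26.45292 g / 1000 × $41.5/kg = $1.10.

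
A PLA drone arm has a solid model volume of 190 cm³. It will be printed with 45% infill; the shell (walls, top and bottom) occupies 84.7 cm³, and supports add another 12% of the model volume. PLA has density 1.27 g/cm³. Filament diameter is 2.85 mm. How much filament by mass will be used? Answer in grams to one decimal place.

196.7 g

Interior volume: 190 − 84.7 → 105.3 cm³.
Infill volume: 0.45 × 105.3 → 47.385 cm³.
Support = 0.12 × 190 = 22.8 cm³.
Total printed volume = 84.7 + 47.385 + 22.8, so 154.885 cm³.
Mass: 154.885 × 1.27 → 196.70395 g.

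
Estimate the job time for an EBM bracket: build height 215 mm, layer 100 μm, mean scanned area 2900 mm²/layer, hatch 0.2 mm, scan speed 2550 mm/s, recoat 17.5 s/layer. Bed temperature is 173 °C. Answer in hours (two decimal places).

Layer count = ceil(215 / 0.1) = 2150.
Per-layer scan distance: 2900 / 0.2 → 14500 mm.
Scan time per layer = 14500 / 2550, so 5.6863 s.
Time per layer: 5.6863 + 17.5 → 23.1863 s.
Total: 2150 × 23.1863 s = 49850.545 s → 13.85 hours.

13.85 hours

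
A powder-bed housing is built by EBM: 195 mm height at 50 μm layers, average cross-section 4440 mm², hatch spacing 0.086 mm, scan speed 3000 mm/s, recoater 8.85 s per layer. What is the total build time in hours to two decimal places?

28.23 hours

Number of layers: 195 / 0.05 → 3900 (rounded up).
Per-layer scan distance: 4440 / 0.086 → 51627.9 mm.
Scan time per layer: 51627.9 / 3000 → 17.2093 s.
Per-layer time = 17.2093 + 8.85 = 26.0593 s.
3900 layers × 26.0593 s/layer = 101631.27 s, i.e. 28.23 hours.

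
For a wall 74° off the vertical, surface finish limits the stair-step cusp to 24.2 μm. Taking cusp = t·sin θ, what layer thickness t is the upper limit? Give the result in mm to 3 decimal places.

0.025 mm

t = h_c / sin θ = 0.0242 / 0.9613 = 0.025 mm.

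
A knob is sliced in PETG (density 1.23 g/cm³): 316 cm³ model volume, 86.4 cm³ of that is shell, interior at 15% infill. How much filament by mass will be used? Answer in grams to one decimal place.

148.6 g

Interior volume = 316 − 86.4, so 229.6 cm³.
Deposited infill: 0.15 × 229.6 → 34.44 cm³.
Total extruded: 86.4 + 34.44 → 120.84 cm³.
Mass: 120.84 × 1.23 → 148.6332 g.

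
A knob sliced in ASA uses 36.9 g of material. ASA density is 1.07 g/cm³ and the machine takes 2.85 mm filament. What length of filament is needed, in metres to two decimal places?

5.41 m

Volume = 36.9 g / 1.07 g·cm⁻³ = 34.486 cm³ = 34486 mm³.
Cross-section of 2.85 mm filament: π·(2.85/2)² = 6.3794 mm².
Length = 34486 / 6.3794 = 5405.84 mm = 5.41 m.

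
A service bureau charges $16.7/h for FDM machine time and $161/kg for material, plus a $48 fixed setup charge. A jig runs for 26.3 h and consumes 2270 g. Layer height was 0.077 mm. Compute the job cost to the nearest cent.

$852.68

Machine cost = 16.7 × 26.3, so $439.21.
Material charge = 161 × 2270/1000, so $365.47.
Total = 439.21 + 365.47 + 48 = $852.68.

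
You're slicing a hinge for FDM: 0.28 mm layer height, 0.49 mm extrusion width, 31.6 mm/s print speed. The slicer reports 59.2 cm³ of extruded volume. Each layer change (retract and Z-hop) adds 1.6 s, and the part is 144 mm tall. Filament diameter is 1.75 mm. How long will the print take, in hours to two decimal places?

Extrusion cross-section = 0.28 × 0.49 = 0.1372 mm².
Path length: 59200 mm³ / 0.1372 mm² → 431486.9 mm.
Print-move time = 431486.9 / 31.6, so 13654.6 s.
Number of layers: 144 / 0.28 → 515 (rounded up).
Layer-change overhead = 515 × 1.6 = 824 s.
Altogether 13654.6 + 824 = 14478.6 s, i.e. 4.02 hours.

4.02 hours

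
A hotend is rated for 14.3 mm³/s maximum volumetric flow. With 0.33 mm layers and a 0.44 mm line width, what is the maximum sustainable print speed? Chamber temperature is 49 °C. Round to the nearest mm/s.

Extrusion cross-section: 0.33 × 0.44 → 0.1452 mm².
v_max = Q/A = 14.3/0.1452 = 98.48 mm/s → 98 mm/s.

98 mm/s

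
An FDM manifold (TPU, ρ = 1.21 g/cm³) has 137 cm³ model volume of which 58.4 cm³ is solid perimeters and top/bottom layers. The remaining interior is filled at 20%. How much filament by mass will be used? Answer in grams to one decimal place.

Volume inside the shell: 137 − 58.4 → 78.6 cm³.
Infill deposited = 0.20 × 78.6 = 15.72 cm³.
Total extruded = 58.4 + 15.72 = 74.12 cm³.
Mass = 74.12 × 1.21 = 89.6852 g.

89.7 g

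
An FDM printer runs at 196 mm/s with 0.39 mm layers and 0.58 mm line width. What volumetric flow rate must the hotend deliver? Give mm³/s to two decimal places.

44.34

Bead cross-section: 0.39 × 0.58 → 0.2262 mm².
Q = v·A = 196 × 0.2262 = 44.34 mm³/s.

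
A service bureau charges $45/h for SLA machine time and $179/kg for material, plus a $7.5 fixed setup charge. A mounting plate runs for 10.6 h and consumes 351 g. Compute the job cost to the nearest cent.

$547.33

Time charge: 45 × 10.6 → $477.00.
Material cost = 179 × 351/1000 = $62.829.
Adding setup: 477.00 + 62.829 + 7.5 → 547.329 ≈ $547.33.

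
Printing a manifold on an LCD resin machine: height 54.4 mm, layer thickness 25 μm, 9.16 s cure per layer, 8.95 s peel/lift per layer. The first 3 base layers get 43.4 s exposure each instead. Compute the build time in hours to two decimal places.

10.98 hours

Layer count = ceil(54.4 / 0.025) = 2176.
Bottom layers = 3 × (43.4 + 8.95) = 157.05 s.
Normal layers = 2173 × (9.16 + 8.95), so 39353.03 s.
Total = 157.05 + 39353.03 = 39510.08 s = 10.98 hours.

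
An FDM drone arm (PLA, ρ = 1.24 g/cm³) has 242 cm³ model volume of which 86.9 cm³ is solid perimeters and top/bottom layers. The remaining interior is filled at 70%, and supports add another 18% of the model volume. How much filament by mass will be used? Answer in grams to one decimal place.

Interior volume: 242 − 86.9 → 155.1 cm³.
Deposited infill = 0.70 × 155.1 = 108.57 cm³.
Support: 0.18 × 242 → 43.56 cm³.
Total extruded: 86.9 + 108.57 + 43.56 → 239.03 cm³.
Mass: 239.03 × 1.24 → 296.3972 g.

296.4 g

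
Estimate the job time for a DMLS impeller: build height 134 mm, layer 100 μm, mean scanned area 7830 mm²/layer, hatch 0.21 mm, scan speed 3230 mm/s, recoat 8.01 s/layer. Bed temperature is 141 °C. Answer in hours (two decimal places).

7.28 hours

Layer count = ceil(134 / 0.1) = 1340.
Hatch length per layer = 7830 / 0.21 = 37285.7 mm.
Laser time per layer = 37285.7 / 3230 = 11.5436 s.
Layer cycle: 11.5436 + 8.01 → 19.5536 s.
Total: 1340 × 19.5536 s = 26201.824 s → 7.28 hours.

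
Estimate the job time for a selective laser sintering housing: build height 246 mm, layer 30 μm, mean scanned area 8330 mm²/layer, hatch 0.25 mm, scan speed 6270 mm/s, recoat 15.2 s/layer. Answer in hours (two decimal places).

Layers = ⌈246/0.03⌉ = 8200.
Hatch length per layer = 8330 / 0.25, so 33320 mm.
Scan time per layer = 33320 / 6270, so 5.3142 s.
Per-layer time: 5.3142 + 15.2 → 20.5142 s.
Build time = 8200 × 20.5142 = 168216.44 s = 46.73 hours.

46.73 hours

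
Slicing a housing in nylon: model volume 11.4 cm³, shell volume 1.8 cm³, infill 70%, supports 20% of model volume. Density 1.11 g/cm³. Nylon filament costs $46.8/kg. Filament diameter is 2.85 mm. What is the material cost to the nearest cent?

$0.56

Infill region = 11.4 − 1.8, so 9.6 cm³.
Infill deposited: 0.70 × 9.6 → 6.72 cm³.
Support = 0.20 × 11.4, so 2.28 cm³.
Deposited volume = 1.8 + 6.72 + 2.28 = 10.8 cm³.
Mass = 10.8 × 1.11 = 11.988 g.
At $46.8/kg: 11.988/1000 × 46.8 = $0.56.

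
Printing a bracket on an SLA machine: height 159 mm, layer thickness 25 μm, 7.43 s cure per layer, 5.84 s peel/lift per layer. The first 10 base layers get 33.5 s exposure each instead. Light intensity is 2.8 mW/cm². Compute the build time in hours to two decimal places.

23.52 hours

Layers = ⌈159/0.025⌉ = 6360.
Burn-in layers = 10 × (33.5 + 5.84), so 393.4 s.
Normal layers = 6350 × (7.43 + 5.84), so 84264.5 s.
Sum: 393.4 + 84264.5 = 84657.9 s → 23.52 hours.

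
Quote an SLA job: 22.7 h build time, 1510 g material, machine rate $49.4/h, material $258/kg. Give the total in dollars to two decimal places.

Machine-time cost = 49.4 × 22.7 = $1121.38.
Material charge = 258 × 1510/1000, so $389.58.
Total = 1121.38 + 389.58 = $1510.96.

$1510.96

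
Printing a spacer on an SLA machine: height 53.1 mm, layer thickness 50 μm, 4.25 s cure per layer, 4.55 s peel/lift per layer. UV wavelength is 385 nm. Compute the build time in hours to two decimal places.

Layer count = ceil(53.1 / 0.05) = 1062.
Per-layer time: 4.25 + 4.55 → 8.8 s.
Total = 1062 × 8.8 = 9345.6 s = 2.60 hours.

2.60 hours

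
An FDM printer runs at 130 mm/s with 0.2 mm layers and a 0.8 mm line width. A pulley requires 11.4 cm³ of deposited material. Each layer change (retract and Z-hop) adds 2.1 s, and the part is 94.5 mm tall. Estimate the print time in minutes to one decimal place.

25.7 minutes

Line area = 0.2 × 0.8 = 0.16 mm².
Path length: 11400 mm³ / 0.16 mm² → 71250 mm.
Extrusion time = 71250 / 130, so 548.1 s.
Layers = ⌈94.5/0.2⌉ = 473.
Layer-change overhead: 473 × 2.1 → 993.3 s.
Altogether 548.1 + 993.3 = 1541.4 s, i.e. 25.7 minutes.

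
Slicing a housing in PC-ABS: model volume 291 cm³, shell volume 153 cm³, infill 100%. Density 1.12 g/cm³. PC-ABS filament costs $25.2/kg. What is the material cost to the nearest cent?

$8.21

Infill region: 291 − 153 → 138 cm³.
Infill deposited = 1.00 × 138 = 138 cm³.
Total printed volume = 153 + 138, so 291 cm³.
Mass = 291 × 1.12 = 325.92 g.
At $25.2/kg: 325.92/1000 × 25.2 = $8.21.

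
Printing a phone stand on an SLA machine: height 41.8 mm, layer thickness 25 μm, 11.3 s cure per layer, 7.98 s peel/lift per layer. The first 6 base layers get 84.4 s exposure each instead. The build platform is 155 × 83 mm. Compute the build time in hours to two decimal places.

9.08 hours

Layer count = ceil(41.8 / 0.025) = 1672.
Base layers = 6 × (84.4 + 7.98), so 554.28 s.
Normal layers = 1666 × (11.3 + 7.98), so 32120.48 s.
Sum: 554.28 + 32120.48 = 32674.76 s → 9.08 hours.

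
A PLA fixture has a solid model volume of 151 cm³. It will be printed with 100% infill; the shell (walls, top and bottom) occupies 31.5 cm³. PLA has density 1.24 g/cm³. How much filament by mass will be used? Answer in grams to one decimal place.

187.2 g

Volume inside the shell = 151 − 31.5, so 119.5 cm³.
Infill deposited = 1.00 × 119.5, so 119.5 cm³.
Deposited volume = 31.5 + 119.5 = 151 cm³.
Mass: 151 × 1.24 → 187.24 g.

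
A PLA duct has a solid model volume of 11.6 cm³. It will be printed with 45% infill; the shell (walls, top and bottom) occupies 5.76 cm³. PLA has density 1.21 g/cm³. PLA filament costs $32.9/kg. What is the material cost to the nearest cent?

$0.33

Volume inside the shell: 11.6 − 5.76 → 5.84 cm³.
Infill volume = 0.45 × 5.84 = 2.628 cm³.
Deposited volume: 5.76 + 2.628 → 8.388 cm³.
Mass = 8.388 × 1.21, so 10.14948 g.
Cost = 10.14948 g / 1000 × $32.9/kg = $0.33.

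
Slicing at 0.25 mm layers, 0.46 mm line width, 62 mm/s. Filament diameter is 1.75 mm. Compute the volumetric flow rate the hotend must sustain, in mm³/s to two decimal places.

7.13

Bead cross-section = 0.25 × 0.46 = 0.115 mm².
Q = v·A = 62 × 0.115 = 7.13 mm³/s.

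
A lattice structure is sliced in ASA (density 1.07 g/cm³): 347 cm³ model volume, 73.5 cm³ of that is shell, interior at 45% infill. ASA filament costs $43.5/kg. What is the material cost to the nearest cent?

Interior volume: 347 − 73.5 → 273.5 cm³.
Infill volume = 0.45 × 273.5 = 123.075 cm³.
Deposited volume = 73.5 + 123.075 = 196.575 cm³.
Mass: 196.575 × 1.07 → 210.33525 g.
At $43.5/kg: 210.33525/1000 × 43.5 = $9.15.

$9.15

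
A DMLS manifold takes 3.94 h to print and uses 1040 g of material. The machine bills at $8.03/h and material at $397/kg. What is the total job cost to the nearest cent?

Time charge = 8.03 × 3.94, so $31.6382.
Feedstock cost = 397 × 1040/1000 = $412.88.
Job cost: 31.6382 + 412.88 = 444.5182 ≈ $444.52.

$444.52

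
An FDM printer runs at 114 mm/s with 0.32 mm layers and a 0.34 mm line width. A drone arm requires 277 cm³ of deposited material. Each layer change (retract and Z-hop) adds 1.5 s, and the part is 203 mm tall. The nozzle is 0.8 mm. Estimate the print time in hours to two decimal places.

Line area = 0.32 × 0.34, so 0.1088 mm².
Total extruded path = 277000/0.1088 = 2545955.9 mm.
Time extruding: 2545955.9 / 114 → 22332.9 s.
Layers = ⌈203/0.32⌉ = 635.
Non-print overhead: 635 × 1.5 → 952.5 s.
Total = 22332.9 + 952.5 = 23285.4 s = 6.47 hours.

6.47 hours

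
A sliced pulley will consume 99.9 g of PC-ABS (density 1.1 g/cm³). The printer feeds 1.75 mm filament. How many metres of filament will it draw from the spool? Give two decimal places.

37.76 m

Volume = 99.9 g / 1.1 g·cm⁻³ = 90.8182 cm³ = 90818.2 mm³.
A = π r² = π × 0.875² = 2.4053 mm².
L = V/A = 90818.2/2.4053 = 37757.54 mm → 37.76 m.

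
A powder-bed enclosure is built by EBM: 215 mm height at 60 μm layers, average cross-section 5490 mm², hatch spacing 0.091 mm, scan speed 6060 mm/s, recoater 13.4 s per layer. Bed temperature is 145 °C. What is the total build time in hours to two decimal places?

Layers = ⌈215/0.06⌉ = 3584.
Hatch length per layer = 5490 / 0.091, so 60329.7 mm.
Beam time per layer: 60329.7 / 6060 → 9.9554 s.
Per-layer time = 9.9554 + 13.4 = 23.3554 s.
Build time = 3584 × 23.3554 = 83705.7536 s = 23.25 hours.

23.25 hours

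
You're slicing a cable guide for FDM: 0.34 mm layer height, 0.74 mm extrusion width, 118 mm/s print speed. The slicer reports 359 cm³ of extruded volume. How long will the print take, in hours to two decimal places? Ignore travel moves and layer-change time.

3.36 hours

Bead cross-section = 0.34 × 0.74, so 0.2516 mm².
Path length: 359000 mm³ / 0.2516 mm² → 1426868 mm.
Time extruding: 1426868 / 118 → 12092.1 s.
Converting: 12092.1 s = 3.36 hours.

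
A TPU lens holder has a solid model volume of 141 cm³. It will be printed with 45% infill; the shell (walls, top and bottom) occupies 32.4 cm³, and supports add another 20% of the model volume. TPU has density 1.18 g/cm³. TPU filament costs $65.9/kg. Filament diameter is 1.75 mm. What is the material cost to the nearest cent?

Volume inside the shell = 141 − 32.4, so 108.6 cm³.
Infill deposited = 0.45 × 108.6, so 48.87 cm³.
Support = 0.20 × 141 = 28.2 cm³.
Total printed volume = 32.4 + 48.87 + 28.2 = 109.47 cm³.
Mass: 109.47 × 1.18 → 129.1746 g.
At $65.9/kg: 129.1746/1000 × 65.9 = $8.51.

$8.51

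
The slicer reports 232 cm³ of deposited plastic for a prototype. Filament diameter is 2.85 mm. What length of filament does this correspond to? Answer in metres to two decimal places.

36.37 m

Filament cross-section = π × (2.85/2)² = 6.3794 mm².
L = 232000 mm³ / 6.3794 mm² = 36367.06 mm, i.e. 36.37 m.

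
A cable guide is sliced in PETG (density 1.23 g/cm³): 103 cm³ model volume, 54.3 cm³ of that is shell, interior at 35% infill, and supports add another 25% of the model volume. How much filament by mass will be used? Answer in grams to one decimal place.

119.4 g

Infill region = 103 − 54.3, so 48.7 cm³.
Infill volume = 0.35 × 48.7 = 17.045 cm³.
Support = 0.25 × 103, so 25.75 cm³.
Total extruded: 54.3 + 17.045 + 25.75 → 97.095 cm³.
Mass = 97.095 × 1.23, so 119.42685 g.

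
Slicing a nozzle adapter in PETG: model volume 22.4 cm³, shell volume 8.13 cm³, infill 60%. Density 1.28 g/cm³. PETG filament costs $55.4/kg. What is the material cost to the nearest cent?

Interior volume: 22.4 − 8.13 → 14.27 cm³.
Deposited infill = 0.60 × 14.27 = 8.562 cm³.
Deposited volume = 8.13 + 8.562, so 16.692 cm³.
Mass = 16.692 × 1.28, so 21.36576 g.
At $55.4/kg: 21.36576/1000 × 55.4 = $1.18.

$1.18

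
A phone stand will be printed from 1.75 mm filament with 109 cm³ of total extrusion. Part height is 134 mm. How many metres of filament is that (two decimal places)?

45.32 m

A = π r² = π × 0.875² = 2.4053 mm².
L = 109000 mm³ / 2.4053 mm² = 45316.59 mm, i.e. 45.32 m.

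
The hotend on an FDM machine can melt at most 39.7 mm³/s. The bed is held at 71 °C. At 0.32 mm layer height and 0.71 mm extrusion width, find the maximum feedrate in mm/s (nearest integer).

Extrusion cross-section = 0.32 × 0.71 = 0.2272 mm².
v_max = Q/A = 39.7/0.2272 = 174.74 mm/s → 175 mm/s.

175 mm/s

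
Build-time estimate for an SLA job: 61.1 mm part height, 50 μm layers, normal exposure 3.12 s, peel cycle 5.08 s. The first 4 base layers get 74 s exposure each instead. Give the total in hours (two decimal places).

2.86 hours

Layers = ⌈61.1/0.05⌉ = 1222.
Base layers = 4 × (74 + 5.08), so 316.32 s.
Remaining layers = 1218 × (3.12 + 5.08) = 9987.6 s.
Sum: 316.32 + 9987.6 = 10303.92 s → 2.86 hours.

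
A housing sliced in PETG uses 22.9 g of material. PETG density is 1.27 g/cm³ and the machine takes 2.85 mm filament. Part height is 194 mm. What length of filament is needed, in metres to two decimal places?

2.83 m

Volume = 22.9 g / 1.27 g·cm⁻³ = 18.0315 cm³ = 18031.5 mm³.
Cross-section of 2.85 mm filament: π·(2.85/2)² = 6.3794 mm².
L = V/A = 18031.5/6.3794 = 2826.52 mm → 2.83 m.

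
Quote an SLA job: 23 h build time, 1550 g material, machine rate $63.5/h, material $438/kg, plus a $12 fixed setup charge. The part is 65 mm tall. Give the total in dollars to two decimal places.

$2151.40

Time charge = 63.5 × 23, so $1460.50.
Material cost = 438 × 1550/1000, so $678.90.
Adding setup: 1460.50 + 678.90 + 12 → $2151.40.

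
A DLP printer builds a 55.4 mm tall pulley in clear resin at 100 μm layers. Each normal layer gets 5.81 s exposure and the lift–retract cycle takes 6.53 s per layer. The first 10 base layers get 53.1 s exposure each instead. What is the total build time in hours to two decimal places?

2.03 hours

Layers = ⌈55.4/0.1⌉ = 554.
Burn-in layers: 10 × (53.1 + 6.53) → 596.3 s.
Remaining layers = 544 × (5.81 + 6.53), so 6712.96 s.
Total = 596.3 + 6712.96 = 7309.26 s = 2.03 hours.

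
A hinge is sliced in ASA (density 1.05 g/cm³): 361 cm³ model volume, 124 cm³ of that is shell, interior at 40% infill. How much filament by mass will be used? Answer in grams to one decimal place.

229.7 g

Infill region = 361 − 124 = 237 cm³.
Infill deposited: 0.40 × 237 → 94.8 cm³.
Total printed volume: 124 + 94.8 → 218.8 cm³.
Mass = 218.8 × 1.05, so 229.74 g.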